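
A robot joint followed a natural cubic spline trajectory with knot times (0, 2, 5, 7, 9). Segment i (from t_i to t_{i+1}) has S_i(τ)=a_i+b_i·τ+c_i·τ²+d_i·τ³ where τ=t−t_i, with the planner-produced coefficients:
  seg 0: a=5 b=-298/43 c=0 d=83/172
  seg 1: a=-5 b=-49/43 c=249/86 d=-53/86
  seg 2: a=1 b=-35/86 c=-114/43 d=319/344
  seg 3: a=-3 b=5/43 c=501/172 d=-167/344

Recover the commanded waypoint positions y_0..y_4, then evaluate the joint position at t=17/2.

y_0 = S_0(0) = a_0 = 5
y_1 = S_1(0) = a_1 = -5
y_2 = S_2(0) = a_2 = 1
y_3 = S_3(0) = a_3 = -3
y_4 = S_3(2) = 5
t_q=17/2 is in segment 3 (τ=3/2); S_3(τ)=5751/2752

y_0=5 y_1=-5 y_2=1 y_3=-3 y_4=5
S(17/2) = 5751/2752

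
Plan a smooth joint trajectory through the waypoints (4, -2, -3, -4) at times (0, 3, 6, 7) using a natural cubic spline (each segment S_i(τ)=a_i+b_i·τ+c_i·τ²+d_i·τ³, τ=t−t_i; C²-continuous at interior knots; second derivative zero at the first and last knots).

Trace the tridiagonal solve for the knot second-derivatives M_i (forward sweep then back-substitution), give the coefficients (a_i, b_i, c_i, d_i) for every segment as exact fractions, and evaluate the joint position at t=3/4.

  seg 0: a=4 b=-220/87 c=0 d=46/783
  seg 1: a=-2 b=-82/87 c=46/87 d=-85/783
  seg 2: a=-3 b=-61/87 c=-13/29 d=13/87
S(3/4) = 1975/928

Δ: Δ0=-2, Δ1=-1/3, Δ2=-1
row 1: diag=12, rhs=10; c'=1/4, d'=5/6
row 2: denom=8−3·1/4=29/4; d'=(-4−3·5/6)/(29/4)=-26/29
back: M2=-26/29
back: M1=5/6−1/4·-26/29=92/87
M: M0=0, M1=92/87, M2=-26/29, M3=0
seg 0: a=4, c=M0/2=0, d=(M1−M0)/(6·3)=46/783, b=Δ0−h0·(2M0+M1)/6=-220/87
seg 1: a=-2, c=M1/2=46/87, d=(M2−M1)/(6·3)=-85/783, b=Δ1−h1·(2M1+M2)/6=-82/87
seg 2: a=-3, c=M2/2=-13/29, d=(M3−M2)/(6·1)=13/87, b=Δ2−h2·(2M2+M3)/6=-61/87
t_q=3/4 → seg 0, τ=3/4; S=4+-220/87·τ+0·τ²+46/783·τ³=1975/928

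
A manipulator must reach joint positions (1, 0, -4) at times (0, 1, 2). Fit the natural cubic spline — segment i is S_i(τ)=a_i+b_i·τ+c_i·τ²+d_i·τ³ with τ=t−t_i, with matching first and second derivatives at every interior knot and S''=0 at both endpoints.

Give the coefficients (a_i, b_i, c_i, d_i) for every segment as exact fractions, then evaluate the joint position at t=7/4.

Δ: Δ0=-1, Δ1=-4
row 1: diag=4, rhs=-18; c'=1/4, d'=-9/2
back: M1=-9/2
M: M0=0, M1=-9/2, M2=0
seg 0: a=1, c=M0/2=0, d=(M1−M0)/(6·1)=-3/4, b=Δ0−h0·(2M0+M1)/6=-1/4
seg 1: a=0, c=M1/2=-9/4, d=(M2−M1)/(6·1)=3/4, b=Δ1−h1·(2M1+M2)/6=-5/2
t_q=7/4 → seg 1, τ=3/4; S=0+-5/2·τ+-9/4·τ²+3/4·τ³=-723/256

  seg 0: a=1 b=-1/4 c=0 d=-3/4
  seg 1: a=0 b=-5/2 c=-9/4 d=3/4
S(7/4) = -723/256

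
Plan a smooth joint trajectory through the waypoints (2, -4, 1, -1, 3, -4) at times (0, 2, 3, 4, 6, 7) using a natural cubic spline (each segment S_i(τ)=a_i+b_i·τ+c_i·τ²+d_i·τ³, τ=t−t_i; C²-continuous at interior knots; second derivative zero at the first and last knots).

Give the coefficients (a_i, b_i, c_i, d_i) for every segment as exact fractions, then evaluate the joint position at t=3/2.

  seg 0: a=2 b=-1146/175 c=0 d=621/700
  seg 1: a=-4 b=717/175 c=1863/350 d=-221/50
  seg 2: a=1 b=519/350 c=-1389/175 d=1559/350
  seg 3: a=-1 b=-36/35 c=1899/350 d=-1369/700
  seg 4: a=3 b=-489/175 c=-1104/175 d=368/175
S(3/2) = -3863/800

Δ: Δ0=-3, Δ1=5, Δ2=-2, Δ3=2, Δ4=-7
row 1: diag=6, rhs=48; c'=1/6, d'=8
row 2: denom=4−1·1/6=23/6; d'=(-42−1·8)/(23/6)=-300/23
row 3: denom=6−1·6/23=132/23; d'=(24−1·-300/23)/(132/23)=71/11
row 4: denom=6−2·23/66=175/33; d'=(-54−2·71/11)/(175/33)=-2208/175
back: M4=-2208/175
back: M3=71/11−23/66·-2208/175=1899/175
back: M2=-300/23−6/23·1899/175=-2778/175
back: M1=8−1/6·-2778/175=1863/175
M: M0=0, M1=1863/175, M2=-2778/175, M3=1899/175, M4=-2208/175, M5=0
seg 0: a=2, c=M0/2=0, d=(M1−M0)/(6·2)=621/700, b=Δ0−h0·(2M0+M1)/6=-1146/175
seg 1: a=-4, c=M1/2=1863/350, d=(M2−M1)/(6·1)=-221/50, b=Δ1−h1·(2M1+M2)/6=717/175
seg 2: a=1, c=M2/2=-1389/175, d=(M3−M2)/(6·1)=1559/350, b=Δ2−h2·(2M2+M3)/6=519/350
seg 3: a=-1, c=M3/2=1899/350, d=(M4−M3)/(6·2)=-1369/700, b=Δ3−h3·(2M3+M4)/6=-36/35
seg 4: a=3, c=M4/2=-1104/175, d=(M5−M4)/(6·1)=368/175, b=Δ4−h4·(2M4+M5)/6=-489/175
t_q=3/2 → seg 0, τ=3/2; S=2+-1146/175·τ+0·τ²+621/700·τ³=-3863/800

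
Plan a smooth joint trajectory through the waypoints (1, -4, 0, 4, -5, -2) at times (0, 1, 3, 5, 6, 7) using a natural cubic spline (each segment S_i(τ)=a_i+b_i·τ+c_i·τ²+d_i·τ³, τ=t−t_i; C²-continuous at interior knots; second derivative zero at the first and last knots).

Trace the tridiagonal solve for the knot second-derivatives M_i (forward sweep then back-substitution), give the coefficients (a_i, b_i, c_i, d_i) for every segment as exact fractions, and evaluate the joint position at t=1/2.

Δ: Δ0=-5, Δ1=2, Δ2=2, Δ3=-9, Δ4=3
row 1: diag=6, rhs=42; c'=1/3, d'=7
row 2: denom=8−2·1/3=22/3; d'=(0−2·7)/(22/3)=-21/11
row 3: denom=6−2·3/11=60/11; d'=(-66−2·-21/11)/(60/11)=-57/5
row 4: denom=4−1·11/60=229/60; d'=(72−1·-57/5)/(229/60)=5004/229
back: M4=5004/229
back: M3=-57/5−11/60·5004/229=-3528/229
back: M2=-21/11−3/11·-3528/229=525/229
back: M1=7−1/3·525/229=1428/229
M: M0=0, M1=1428/229, M2=525/229, M3=-3528/229, M4=5004/229, M5=0
seg 0: a=1, c=M0/2=0, d=(M1−M0)/(6·1)=238/229, b=Δ0−h0·(2M0+M1)/6=-1383/229
seg 1: a=-4, c=M1/2=714/229, d=(M2−M1)/(6·2)=-301/916, b=Δ1−h1·(2M1+M2)/6=-669/229
seg 2: a=0, c=M2/2=525/458, d=(M3−M2)/(6·2)=-1351/916, b=Δ2−h2·(2M2+M3)/6=1284/229
seg 3: a=4, c=M3/2=-1764/229, d=(M4−M3)/(6·1)=1422/229, b=Δ3−h3·(2M3+M4)/6=-1719/229
seg 4: a=-5, c=M4/2=2502/229, d=(M5−M4)/(6·1)=-834/229, b=Δ4−h4·(2M4+M5)/6=-981/229
t_q=1/2 → seg 0, τ=1/2; S=1+-1383/229·τ+0·τ²+238/229·τ³=-1731/916

  seg 0: a=1 b=-1383/229 c=0 d=238/229
  seg 1: a=-4 b=-669/229 c=714/229 d=-301/916
  seg 2: a=0 b=1284/229 c=525/458 d=-1351/916
  seg 3: a=4 b=-1719/229 c=-1764/229 d=1422/229
  seg 4: a=-5 b=-981/229 c=2502/229 d=-834/229
S(1/2) = -1731/916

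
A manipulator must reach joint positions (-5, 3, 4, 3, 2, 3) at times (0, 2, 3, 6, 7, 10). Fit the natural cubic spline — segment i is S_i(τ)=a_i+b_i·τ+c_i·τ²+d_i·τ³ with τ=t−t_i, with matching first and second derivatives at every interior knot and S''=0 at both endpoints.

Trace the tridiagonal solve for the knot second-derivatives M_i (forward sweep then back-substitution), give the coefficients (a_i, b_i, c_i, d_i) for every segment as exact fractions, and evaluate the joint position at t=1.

Δ: Δ0=4, Δ1=1, Δ2=-1/3, Δ3=-1, Δ4=1/3
row 1: diag=6, rhs=-18; c'=1/6, d'=-3
row 2: denom=8−1·1/6=47/6; d'=(-8−1·-3)/(47/6)=-30/47
row 3: denom=8−3·18/47=322/47; d'=(-4−3·-30/47)/(322/47)=-7/23
row 4: denom=8−1·47/322=2529/322; d'=(8−1·-7/23)/(2529/322)=2674/2529
back: M4=2674/2529
back: M3=-7/23−47/322·2674/2529=-1160/2529
back: M2=-30/47−18/47·-1160/2529=-130/281
back: M1=-3−1/6·-130/281=-2464/843
M: M0=0, M1=-2464/843, M2=-130/281, M3=-1160/2529, M4=2674/2529, M5=0
seg 0: a=-5, c=M0/2=0, d=(M1−M0)/(6·2)=-616/2529, b=Δ0−h0·(2M0+M1)/6=12580/2529
seg 1: a=3, c=M1/2=-1232/843, d=(M2−M1)/(6·1)=1037/2529, b=Δ1−h1·(2M1+M2)/6=5188/2529
seg 2: a=4, c=M2/2=-65/281, d=(M3−M2)/(6·3)=5/22761, b=Δ2−h2·(2M2+M3)/6=907/2529
seg 3: a=3, c=M3/2=-580/2529, d=(M4−M3)/(6·1)=71/281, b=Δ3−h3·(2M3+M4)/6=-2588/2529
seg 4: a=2, c=M4/2=1337/2529, d=(M5−M4)/(6·3)=-1337/22761, b=Δ4−h4·(2M4+M5)/6=-1831/2529
t_q=1 → seg 0, τ=1; S=-5+12580/2529·τ+0·τ²+-616/2529·τ³=-227/843

  seg 0: a=-5 b=12580/2529 c=0 d=-616/2529
  seg 1: a=3 b=5188/2529 c=-1232/843 d=1037/2529
  seg 2: a=4 b=907/2529 c=-65/281 d=5/22761
  seg 3: a=3 b=-2588/2529 c=-580/2529 d=71/281
  seg 4: a=2 b=-1831/2529 c=1337/2529 d=-1337/22761
S(1) = -227/843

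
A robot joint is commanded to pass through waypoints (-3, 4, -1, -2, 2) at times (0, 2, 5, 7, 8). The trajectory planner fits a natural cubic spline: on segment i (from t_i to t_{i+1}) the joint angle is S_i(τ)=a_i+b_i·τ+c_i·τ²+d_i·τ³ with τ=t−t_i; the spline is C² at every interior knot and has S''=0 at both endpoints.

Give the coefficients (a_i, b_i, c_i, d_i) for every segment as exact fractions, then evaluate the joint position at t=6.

  seg 0: a=-3 b=7013/1518 c=0 d=-425/1518
  seg 1: a=4 b=1913/1518 c=-425/253 d=1069/4554
  seg 2: a=-1 b=-1883/759 c=219/506 d=1693/6072
  seg 3: a=-2 b=3941/1518 c=2131/1012 d=-2131/3036
S(6) = -5605/2024

Δ: Δ0=7/2, Δ1=-5/3, Δ2=-1/2, Δ3=4
row 1: diag=10, rhs=-31; c'=3/10, d'=-31/10
row 2: denom=10−3·3/10=91/10; d'=(7−3·-31/10)/(91/10)=163/91
row 3: denom=6−2·20/91=506/91; d'=(27−2·163/91)/(506/91)=2131/506
back: M3=2131/506
back: M2=163/91−20/91·2131/506=219/253
back: M1=-31/10−3/10·219/253=-850/253
M: M0=0, M1=-850/253, M2=219/253, M3=2131/506, M4=0
seg 0: a=-3, c=M0/2=0, d=(M1−M0)/(6·2)=-425/1518, b=Δ0−h0·(2M0+M1)/6=7013/1518
seg 1: a=4, c=M1/2=-425/253, d=(M2−M1)/(6·3)=1069/4554, b=Δ1−h1·(2M1+M2)/6=1913/1518
seg 2: a=-1, c=M2/2=219/506, d=(M3−M2)/(6·2)=1693/6072, b=Δ2−h2·(2M2+M3)/6=-1883/759
seg 3: a=-2, c=M3/2=2131/1012, d=(M4−M3)/(6·1)=-2131/3036, b=Δ3−h3·(2M3+M4)/6=3941/1518
t_q=6 → seg 2, τ=1; S=-1+-1883/759·τ+219/506·τ²+1693/6072·τ³=-5605/2024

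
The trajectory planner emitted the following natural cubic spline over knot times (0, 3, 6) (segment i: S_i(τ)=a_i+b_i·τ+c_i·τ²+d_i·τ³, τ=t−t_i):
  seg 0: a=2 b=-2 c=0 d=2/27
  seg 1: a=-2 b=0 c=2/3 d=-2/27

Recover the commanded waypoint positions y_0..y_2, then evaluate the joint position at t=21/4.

y_0=2 y_1=-2 y_2=2
S(21/4) = 17/32

y_0 = S_0(0) = a_0 = 2
y_1 = S_1(0) = a_1 = -2
y_2 = S_1(3) = 2
t_q=21/4 is in segment 1 (τ=9/4); S_1(τ)=17/32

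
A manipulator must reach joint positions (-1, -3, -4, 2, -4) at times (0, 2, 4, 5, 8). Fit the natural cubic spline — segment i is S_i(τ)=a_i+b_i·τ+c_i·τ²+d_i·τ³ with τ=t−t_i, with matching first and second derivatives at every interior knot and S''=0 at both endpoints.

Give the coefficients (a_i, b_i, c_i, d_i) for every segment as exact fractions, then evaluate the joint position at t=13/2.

  seg 0: a=-1 b=-151/344 c=0 d=-193/1376
  seg 1: a=-3 b=-365/172 c=-579/688 d=1137/1376
  seg 2: a=-4 b=1523/344 c=177/43 d=-875/344
  seg 3: a=2 b=865/172 c=-1209/344 d=403/1032
S(13/2) = 8129/2752

Δ: Δ0=-1, Δ1=-1/2, Δ2=6, Δ3=-2
row 1: diag=8, rhs=3; c'=1/4, d'=3/8
row 2: denom=6−2·1/4=11/2; d'=(39−2·3/8)/(11/2)=153/22
row 3: denom=8−1·2/11=86/11; d'=(-48−1·153/22)/(86/11)=-1209/172
back: M3=-1209/172
back: M2=153/22−2/11·-1209/172=354/43
back: M1=3/8−1/4·354/43=-579/344
M: M0=0, M1=-579/344, M2=354/43, M3=-1209/172, M4=0
seg 0: a=-1, c=M0/2=0, d=(M1−M0)/(6·2)=-193/1376, b=Δ0−h0·(2M0+M1)/6=-151/344
seg 1: a=-3, c=M1/2=-579/688, d=(M2−M1)/(6·2)=1137/1376, b=Δ1−h1·(2M1+M2)/6=-365/172
seg 2: a=-4, c=M2/2=177/43, d=(M3−M2)/(6·1)=-875/344, b=Δ2−h2·(2M2+M3)/6=1523/344
seg 3: a=2, c=M3/2=-1209/344, d=(M4−M3)/(6·3)=403/1032, b=Δ3−h3·(2M3+M4)/6=865/172
t_q=13/2 → seg 3, τ=3/2; S=2+865/172·τ+-1209/344·τ²+403/1032·τ³=8129/2752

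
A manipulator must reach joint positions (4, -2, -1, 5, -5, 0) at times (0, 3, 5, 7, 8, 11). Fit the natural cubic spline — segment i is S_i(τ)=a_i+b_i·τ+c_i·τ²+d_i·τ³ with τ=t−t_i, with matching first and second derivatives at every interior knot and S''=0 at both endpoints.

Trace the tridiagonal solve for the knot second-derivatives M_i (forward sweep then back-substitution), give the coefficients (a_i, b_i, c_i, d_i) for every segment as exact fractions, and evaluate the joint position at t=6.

  seg 0: a=4 b=-6991/3252 c=0 d=487/29268
  seg 1: a=-2 b=-2765/1626 c=487/3252 d=3091/6504
  seg 2: a=-1 b=1247/271 c=2440/813 d=-3091/1626
  seg 3: a=5 b=-5045/813 c=-6833/813 d=3748/813
  seg 4: a=-5 b=-2489/271 c=4411/813 d=-4411/7317
S(6) = 7645/1626

Δ: Δ0=-2, Δ1=1/2, Δ2=3, Δ3=-10, Δ4=5/3
row 1: diag=10, rhs=15; c'=1/5, d'=3/2
row 2: denom=8−2·1/5=38/5; d'=(15−2·3/2)/(38/5)=30/19
row 3: denom=6−2·5/19=104/19; d'=(-78−2·30/19)/(104/19)=-771/52
row 4: denom=8−1·19/104=813/104; d'=(70−1·-771/52)/(813/104)=8822/813
back: M4=8822/813
back: M3=-771/52−19/104·8822/813=-13666/813
back: M2=30/19−5/19·-13666/813=4880/813
back: M1=3/2−1/5·4880/813=487/1626
M: M0=0, M1=487/1626, M2=4880/813, M3=-13666/813, M4=8822/813, M5=0
seg 0: a=4, c=M0/2=0, d=(M1−M0)/(6·3)=487/29268, b=Δ0−h0·(2M0+M1)/6=-6991/3252
seg 1: a=-2, c=M1/2=487/3252, d=(M2−M1)/(6·2)=3091/6504, b=Δ1−h1·(2M1+M2)/6=-2765/1626
seg 2: a=-1, c=M2/2=2440/813, d=(M3−M2)/(6·2)=-3091/1626, b=Δ2−h2·(2M2+M3)/6=1247/271
seg 3: a=5, c=M3/2=-6833/813, d=(M4−M3)/(6·1)=3748/813, b=Δ3−h3·(2M3+M4)/6=-5045/813
seg 4: a=-5, c=M4/2=4411/813, d=(M5−M4)/(6·3)=-4411/7317, b=Δ4−h4·(2M4+M5)/6=-2489/271
t_q=6 → seg 2, τ=1; S=-1+1247/271·τ+2440/813·τ²+-3091/1626·τ³=7645/1626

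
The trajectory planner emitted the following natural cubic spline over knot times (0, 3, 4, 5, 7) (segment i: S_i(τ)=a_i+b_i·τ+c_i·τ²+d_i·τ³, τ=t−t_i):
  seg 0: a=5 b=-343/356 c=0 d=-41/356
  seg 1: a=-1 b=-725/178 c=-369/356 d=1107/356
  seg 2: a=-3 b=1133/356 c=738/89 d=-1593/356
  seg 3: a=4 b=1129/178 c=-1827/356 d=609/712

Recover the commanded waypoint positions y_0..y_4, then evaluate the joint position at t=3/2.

y_0 = S_0(0) = a_0 = 5
y_1 = S_1(0) = a_1 = -1
y_2 = S_2(0) = a_2 = -3
y_3 = S_3(0) = a_3 = 4
y_4 = S_3(2) = 3
t_q=3/2 is in segment 0 (τ=3/2); S_0(τ)=9017/2848

y_0=5 y_1=-1 y_2=-3 y_3=4 y_4=3
S(3/2) = 9017/2848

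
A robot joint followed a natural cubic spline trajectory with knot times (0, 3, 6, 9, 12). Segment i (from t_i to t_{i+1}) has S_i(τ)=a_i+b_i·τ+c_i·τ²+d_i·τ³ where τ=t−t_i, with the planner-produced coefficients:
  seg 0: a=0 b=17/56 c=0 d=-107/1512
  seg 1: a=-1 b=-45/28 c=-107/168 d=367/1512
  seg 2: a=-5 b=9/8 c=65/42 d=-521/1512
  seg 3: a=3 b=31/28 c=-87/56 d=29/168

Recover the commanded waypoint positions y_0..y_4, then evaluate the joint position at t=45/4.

y_0 = S_0(0) = a_0 = 0
y_1 = S_1(0) = a_1 = -1
y_2 = S_2(0) = a_2 = -5
y_3 = S_3(0) = a_3 = 3
y_4 = S_3(3) = -3
t_q=45/4 is in segment 3 (τ=9/4); S_3(τ)=-1461/3584

y_0=0 y_1=-1 y_2=-5 y_3=3 y_4=-3
S(45/4) = -1461/3584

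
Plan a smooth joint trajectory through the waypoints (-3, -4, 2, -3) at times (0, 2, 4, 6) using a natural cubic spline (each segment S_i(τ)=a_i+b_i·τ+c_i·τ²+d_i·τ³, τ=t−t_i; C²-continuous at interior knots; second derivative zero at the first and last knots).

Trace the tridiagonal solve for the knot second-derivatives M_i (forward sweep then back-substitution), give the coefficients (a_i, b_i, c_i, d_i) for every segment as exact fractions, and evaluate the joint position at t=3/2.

  seg 0: a=-3 b=-9/5 c=0 d=13/40
  seg 1: a=-4 b=21/10 c=39/20 d=-3/4
  seg 2: a=2 b=9/10 c=-51/20 d=17/40
S(3/2) = -1473/320

Δ: Δ0=-1/2, Δ1=3, Δ2=-5/2
row 1: diag=8, rhs=21; c'=1/4, d'=21/8
row 2: denom=8−2·1/4=15/2; d'=(-33−2·21/8)/(15/2)=-51/10
back: M2=-51/10
back: M1=21/8−1/4·-51/10=39/10
M: M0=0, M1=39/10, M2=-51/10, M3=0
seg 0: a=-3, c=M0/2=0, d=(M1−M0)/(6·2)=13/40, b=Δ0−h0·(2M0+M1)/6=-9/5
seg 1: a=-4, c=M1/2=39/20, d=(M2−M1)/(6·2)=-3/4, b=Δ1−h1·(2M1+M2)/6=21/10
seg 2: a=2, c=M2/2=-51/20, d=(M3−M2)/(6·2)=17/40, b=Δ2−h2·(2M2+M3)/6=9/10
t_q=3/2 → seg 0, τ=3/2; S=-3+-9/5·τ+0·τ²+13/40·τ³=-1473/320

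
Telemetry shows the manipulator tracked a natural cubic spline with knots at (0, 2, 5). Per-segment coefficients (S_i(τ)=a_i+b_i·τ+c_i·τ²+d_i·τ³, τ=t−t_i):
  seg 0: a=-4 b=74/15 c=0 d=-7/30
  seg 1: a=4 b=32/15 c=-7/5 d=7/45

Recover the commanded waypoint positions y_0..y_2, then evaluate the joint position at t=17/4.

y_0 = S_0(0) = a_0 = -4
y_1 = S_1(0) = a_1 = 4
y_2 = S_1(3) = 2
t_q=17/4 is in segment 1 (τ=9/4); S_1(τ)=223/64

y_0=-4 y_1=4 y_2=2
S(17/4) = 223/64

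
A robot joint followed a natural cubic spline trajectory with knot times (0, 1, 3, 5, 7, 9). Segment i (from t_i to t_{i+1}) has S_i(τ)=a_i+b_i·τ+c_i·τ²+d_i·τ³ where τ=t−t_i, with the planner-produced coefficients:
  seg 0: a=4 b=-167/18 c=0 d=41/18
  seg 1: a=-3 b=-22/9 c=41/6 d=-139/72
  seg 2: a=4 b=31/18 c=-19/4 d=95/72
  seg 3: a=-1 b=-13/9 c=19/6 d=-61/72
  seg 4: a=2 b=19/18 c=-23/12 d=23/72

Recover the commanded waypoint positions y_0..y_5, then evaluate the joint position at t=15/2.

y_0=4 y_1=-3 y_2=4 y_3=-1 y_4=2 y_5=-1
S(15/2) = 401/192

y_0 = S_0(0) = a_0 = 4
y_1 = S_1(0) = a_1 = -3
y_2 = S_2(0) = a_2 = 4
y_3 = S_3(0) = a_3 = -1
y_4 = S_4(0) = a_4 = 2
y_5 = S_4(2) = -1
t_q=15/2 is in segment 4 (τ=1/2); S_4(τ)=401/192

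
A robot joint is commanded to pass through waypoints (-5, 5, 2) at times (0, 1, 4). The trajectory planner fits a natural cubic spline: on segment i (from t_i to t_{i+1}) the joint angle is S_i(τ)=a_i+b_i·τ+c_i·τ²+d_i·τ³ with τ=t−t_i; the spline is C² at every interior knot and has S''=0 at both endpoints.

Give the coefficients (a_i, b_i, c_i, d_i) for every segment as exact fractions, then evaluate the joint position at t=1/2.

  seg 0: a=-5 b=91/8 c=0 d=-11/8
  seg 1: a=5 b=29/4 c=-33/8 d=11/24
S(1/2) = 33/64

Δ: Δ0=10, Δ1=-1
row 1: diag=8, rhs=-66; c'=3/8, d'=-33/4
back: M1=-33/4
M: M0=0, M1=-33/4, M2=0
seg 0: a=-5, c=M0/2=0, d=(M1−M0)/(6·1)=-11/8, b=Δ0−h0·(2M0+M1)/6=91/8
seg 1: a=5, c=M1/2=-33/8, d=(M2−M1)/(6·3)=11/24, b=Δ1−h1·(2M1+M2)/6=29/4
t_q=1/2 → seg 0, τ=1/2; S=-5+91/8·τ+0·τ²+-11/8·τ³=33/64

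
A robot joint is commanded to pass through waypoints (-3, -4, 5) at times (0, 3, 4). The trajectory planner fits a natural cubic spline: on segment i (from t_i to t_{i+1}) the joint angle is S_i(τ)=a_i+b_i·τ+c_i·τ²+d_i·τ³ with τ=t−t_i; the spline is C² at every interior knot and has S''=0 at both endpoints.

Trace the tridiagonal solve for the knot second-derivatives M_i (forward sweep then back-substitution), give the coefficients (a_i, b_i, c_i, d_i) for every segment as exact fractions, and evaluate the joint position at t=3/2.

  seg 0: a=-3 b=-23/6 c=0 d=7/18
  seg 1: a=-4 b=20/3 c=7/2 d=-7/6
S(3/2) = -119/16

Δ: Δ0=-1/3, Δ1=9
row 1: diag=8, rhs=56; c'=1/8, d'=7
back: M1=7
M: M0=0, M1=7, M2=0
seg 0: a=-3, c=M0/2=0, d=(M1−M0)/(6·3)=7/18, b=Δ0−h0·(2M0+M1)/6=-23/6
seg 1: a=-4, c=M1/2=7/2, d=(M2−M1)/(6·1)=-7/6, b=Δ1−h1·(2M1+M2)/6=20/3
t_q=3/2 → seg 0, τ=3/2; S=-3+-23/6·τ+0·τ²+7/18·τ³=-119/16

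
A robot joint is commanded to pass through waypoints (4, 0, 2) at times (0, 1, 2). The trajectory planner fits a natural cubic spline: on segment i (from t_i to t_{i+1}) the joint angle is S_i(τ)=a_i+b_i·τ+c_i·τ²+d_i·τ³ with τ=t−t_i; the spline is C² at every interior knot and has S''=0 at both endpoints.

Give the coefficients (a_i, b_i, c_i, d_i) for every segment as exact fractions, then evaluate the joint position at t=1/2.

  seg 0: a=4 b=-11/2 c=0 d=3/2
  seg 1: a=0 b=-1 c=9/2 d=-3/2
S(1/2) = 23/16

Δ: Δ0=-4, Δ1=2
row 1: diag=4, rhs=36; c'=1/4, d'=9
back: M1=9
M: M0=0, M1=9, M2=0
seg 0: a=4, c=M0/2=0, d=(M1−M0)/(6·1)=3/2, b=Δ0−h0·(2M0+M1)/6=-11/2
seg 1: a=0, c=M1/2=9/2, d=(M2−M1)/(6·1)=-3/2, b=Δ1−h1·(2M1+M2)/6=-1
t_q=1/2 → seg 0, τ=1/2; S=4+-11/2·τ+0·τ²+3/2·τ³=23/16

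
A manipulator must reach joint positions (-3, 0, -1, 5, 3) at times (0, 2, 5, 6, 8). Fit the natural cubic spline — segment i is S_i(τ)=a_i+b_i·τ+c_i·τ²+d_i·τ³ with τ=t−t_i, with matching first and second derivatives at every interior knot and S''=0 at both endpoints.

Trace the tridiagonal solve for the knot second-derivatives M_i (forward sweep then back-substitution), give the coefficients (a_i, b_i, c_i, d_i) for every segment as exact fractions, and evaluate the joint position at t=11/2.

Δ: Δ0=3/2, Δ1=-1/3, Δ2=6, Δ3=-1
row 1: diag=10, rhs=-11; c'=3/10, d'=-11/10
row 2: denom=8−3·3/10=71/10; d'=(38−3·-11/10)/(71/10)=413/71
row 3: denom=6−1·10/71=416/71; d'=(-42−1·413/71)/(416/71)=-3395/416
back: M3=-3395/416
back: M2=413/71−10/71·-3395/416=1449/208
back: M1=-11/10−3/10·1449/208=-1327/416
M: M0=0, M1=-1327/416, M2=1449/208, M3=-3395/416, M4=0
seg 0: a=-3, c=M0/2=0, d=(M1−M0)/(6·2)=-1327/4992, b=Δ0−h0·(2M0+M1)/6=3199/1248
seg 1: a=0, c=M1/2=-1327/832, d=(M2−M1)/(6·3)=325/576, b=Δ1−h1·(2M1+M2)/6=-391/624
seg 2: a=-1, c=M2/2=1449/416, d=(M3−M2)/(6·1)=-6293/2496, b=Δ2−h2·(2M2+M3)/6=12575/2496
seg 3: a=5, c=M3/2=-3395/832, d=(M4−M3)/(6·2)=3395/4992, b=Δ3−h3·(2M3+M4)/6=2771/624
t_q=11/2 → seg 2, τ=1/2; S=-1+12575/2496·τ+1449/416·τ²+-6293/2496·τ³=13809/6656

  seg 0: a=-3 b=3199/1248 c=0 d=-1327/4992
  seg 1: a=0 b=-391/624 c=-1327/832 d=325/576
  seg 2: a=-1 b=12575/2496 c=1449/416 d=-6293/2496
  seg 3: a=5 b=2771/624 c=-3395/832 d=3395/4992
S(11/2) = 13809/6656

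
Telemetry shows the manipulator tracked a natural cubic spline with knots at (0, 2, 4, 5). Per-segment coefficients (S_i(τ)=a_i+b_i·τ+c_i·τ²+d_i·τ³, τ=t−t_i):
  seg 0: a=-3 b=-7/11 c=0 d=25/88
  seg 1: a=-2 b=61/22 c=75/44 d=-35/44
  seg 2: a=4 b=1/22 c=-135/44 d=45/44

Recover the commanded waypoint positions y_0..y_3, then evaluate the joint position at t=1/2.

y_0=-3 y_1=-2 y_2=4 y_3=2
S(1/2) = -2311/704

y_0 = S_0(0) = a_0 = -3
y_1 = S_1(0) = a_1 = -2
y_2 = S_2(0) = a_2 = 4
y_3 = S_2(1) = 2
t_q=1/2 is in segment 0 (τ=1/2); S_0(τ)=-2311/704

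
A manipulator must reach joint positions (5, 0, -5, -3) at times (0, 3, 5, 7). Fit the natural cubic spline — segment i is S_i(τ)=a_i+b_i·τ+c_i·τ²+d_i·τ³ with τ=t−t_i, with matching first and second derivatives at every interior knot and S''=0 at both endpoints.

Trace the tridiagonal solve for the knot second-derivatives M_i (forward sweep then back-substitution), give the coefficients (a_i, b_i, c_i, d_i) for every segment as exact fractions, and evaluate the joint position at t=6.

Δ: Δ0=-5/3, Δ1=-5/2, Δ2=1
row 1: diag=10, rhs=-5; c'=1/5, d'=-1/2
row 2: denom=8−2·1/5=38/5; d'=(21−2·-1/2)/(38/5)=55/19
back: M2=55/19
back: M1=-1/2−1/5·55/19=-41/38
M: M0=0, M1=-41/38, M2=55/19, M3=0
seg 0: a=5, c=M0/2=0, d=(M1−M0)/(6·3)=-41/684, b=Δ0−h0·(2M0+M1)/6=-257/228
seg 1: a=0, c=M1/2=-41/76, d=(M2−M1)/(6·2)=151/456, b=Δ1−h1·(2M1+M2)/6=-313/114
seg 2: a=-5, c=M2/2=55/38, d=(M3−M2)/(6·2)=-55/228, b=Δ2−h2·(2M2+M3)/6=-53/57
t_q=6 → seg 2, τ=1; S=-5+-53/57·τ+55/38·τ²+-55/228·τ³=-359/76

  seg 0: a=5 b=-257/228 c=0 d=-41/684
  seg 1: a=0 b=-313/114 c=-41/76 d=151/456
  seg 2: a=-5 b=-53/57 c=55/38 d=-55/228
S(6) = -359/76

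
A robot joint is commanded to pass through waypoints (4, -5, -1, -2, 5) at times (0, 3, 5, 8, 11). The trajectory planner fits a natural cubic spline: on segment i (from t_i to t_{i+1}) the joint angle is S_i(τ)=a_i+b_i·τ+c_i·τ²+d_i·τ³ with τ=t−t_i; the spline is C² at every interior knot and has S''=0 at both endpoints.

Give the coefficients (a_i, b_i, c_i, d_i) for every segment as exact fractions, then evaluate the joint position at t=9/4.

Δ: Δ0=-3, Δ1=2, Δ2=-1/3, Δ3=7/3
row 1: diag=10, rhs=30; c'=1/5, d'=3
row 2: denom=10−2·1/5=48/5; d'=(-14−2·3)/(48/5)=-25/12
row 3: denom=12−3·5/16=177/16; d'=(16−3·-25/12)/(177/16)=356/177
back: M3=356/177
back: M2=-25/12−5/16·356/177=-160/59
back: M1=3−1/5·-160/59=209/59
M: M0=0, M1=209/59, M2=-160/59, M3=356/177, M4=0
seg 0: a=4, c=M0/2=0, d=(M1−M0)/(6·3)=209/1062, b=Δ0−h0·(2M0+M1)/6=-563/118
seg 1: a=-5, c=M1/2=209/118, d=(M2−M1)/(6·2)=-123/236, b=Δ1−h1·(2M1+M2)/6=32/59
seg 2: a=-1, c=M2/2=-80/59, d=(M3−M2)/(6·3)=418/1593, b=Δ2−h2·(2M2+M3)/6=81/59
seg 3: a=-2, c=M3/2=178/177, d=(M4−M3)/(6·3)=-178/1593, b=Δ3−h3·(2M3+M4)/6=19/59
t_q=9/4 → seg 0, τ=9/4; S=4+-563/118·τ+0·τ²+209/1062·τ³=-33935/7552

  seg 0: a=4 b=-563/118 c=0 d=209/1062
  seg 1: a=-5 b=32/59 c=209/118 d=-123/236
  seg 2: a=-1 b=81/59 c=-80/59 d=418/1593
  seg 3: a=-2 b=19/59 c=178/177 d=-178/1593
S(9/4) = -33935/7552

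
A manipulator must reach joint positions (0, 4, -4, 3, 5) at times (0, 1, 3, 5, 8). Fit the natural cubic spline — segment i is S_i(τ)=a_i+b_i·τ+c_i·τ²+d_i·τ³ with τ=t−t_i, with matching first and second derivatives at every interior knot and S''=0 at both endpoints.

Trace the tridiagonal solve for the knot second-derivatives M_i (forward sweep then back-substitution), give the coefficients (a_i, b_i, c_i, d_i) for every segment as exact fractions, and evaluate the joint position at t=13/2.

Δ: Δ0=4, Δ1=-4, Δ2=7/2, Δ3=2/3
row 1: diag=6, rhs=-48; c'=1/3, d'=-8
row 2: denom=8−2·1/3=22/3; d'=(45−2·-8)/(22/3)=183/22
row 3: denom=10−2·3/11=104/11; d'=(-17−2·183/22)/(104/11)=-185/52
back: M3=-185/52
back: M2=183/22−3/11·-185/52=483/52
back: M1=-8−1/3·483/52=-577/52
M: M0=0, M1=-577/52, M2=483/52, M3=-185/52, M4=0
seg 0: a=0, c=M0/2=0, d=(M1−M0)/(6·1)=-577/312, b=Δ0−h0·(2M0+M1)/6=1825/312
seg 1: a=4, c=M1/2=-577/104, d=(M2−M1)/(6·2)=265/156, b=Δ1−h1·(2M1+M2)/6=47/156
seg 2: a=-4, c=M2/2=483/104, d=(M3−M2)/(6·2)=-167/156, b=Δ2−h2·(2M2+M3)/6=-235/156
seg 3: a=3, c=M3/2=-185/104, d=(M4−M3)/(6·3)=185/936, b=Δ3−h3·(2M3+M4)/6=659/156
t_q=13/2 → seg 3, τ=3/2; S=3+659/156·τ+-185/104·τ²+185/936·τ³=4993/832

  seg 0: a=0 b=1825/312 c=0 d=-577/312
  seg 1: a=4 b=47/156 c=-577/104 d=265/156
  seg 2: a=-4 b=-235/156 c=483/104 d=-167/156
  seg 3: a=3 b=659/156 c=-185/104 d=185/936
S(13/2) = 4993/832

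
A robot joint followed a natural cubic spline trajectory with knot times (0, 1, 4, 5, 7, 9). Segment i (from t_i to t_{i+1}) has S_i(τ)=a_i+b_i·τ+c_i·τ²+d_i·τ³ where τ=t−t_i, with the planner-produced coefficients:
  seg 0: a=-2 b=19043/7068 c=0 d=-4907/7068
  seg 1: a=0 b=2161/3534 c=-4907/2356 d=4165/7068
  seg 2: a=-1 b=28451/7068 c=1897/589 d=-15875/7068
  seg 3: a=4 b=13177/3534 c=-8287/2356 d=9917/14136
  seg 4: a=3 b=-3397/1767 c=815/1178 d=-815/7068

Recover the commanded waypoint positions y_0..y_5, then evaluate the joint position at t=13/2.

y_0 = S_0(0) = a_0 = -2
y_1 = S_1(0) = a_1 = 0
y_2 = S_2(0) = a_2 = -1
y_3 = S_3(0) = a_3 = 4
y_4 = S_4(0) = a_4 = 3
y_5 = S_4(2) = 1
t_q=13/2 is in segment 3 (τ=3/2); S_3(τ)=152537/37696

y_0=-2 y_1=0 y_2=-1 y_3=4 y_4=3 y_5=1
S(13/2) = 152537/37696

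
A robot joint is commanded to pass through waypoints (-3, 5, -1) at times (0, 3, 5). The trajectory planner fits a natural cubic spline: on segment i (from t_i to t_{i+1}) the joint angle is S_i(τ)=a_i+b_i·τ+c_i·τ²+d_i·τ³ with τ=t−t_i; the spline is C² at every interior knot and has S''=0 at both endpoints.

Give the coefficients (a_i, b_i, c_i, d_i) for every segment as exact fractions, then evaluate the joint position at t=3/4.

  seg 0: a=-3 b=131/30 c=0 d=-17/90
  seg 1: a=5 b=-11/15 c=-17/10 d=17/60
S(3/4) = 25/128

Δ: Δ0=8/3, Δ1=-3
row 1: diag=10, rhs=-34; c'=1/5, d'=-17/5
back: M1=-17/5
M: M0=0, M1=-17/5, M2=0
seg 0: a=-3, c=M0/2=0, d=(M1−M0)/(6·3)=-17/90, b=Δ0−h0·(2M0+M1)/6=131/30
seg 1: a=5, c=M1/2=-17/10, d=(M2−M1)/(6·2)=17/60, b=Δ1−h1·(2M1+M2)/6=-11/15
t_q=3/4 → seg 0, τ=3/4; S=-3+131/30·τ+0·τ²+-17/90·τ³=25/128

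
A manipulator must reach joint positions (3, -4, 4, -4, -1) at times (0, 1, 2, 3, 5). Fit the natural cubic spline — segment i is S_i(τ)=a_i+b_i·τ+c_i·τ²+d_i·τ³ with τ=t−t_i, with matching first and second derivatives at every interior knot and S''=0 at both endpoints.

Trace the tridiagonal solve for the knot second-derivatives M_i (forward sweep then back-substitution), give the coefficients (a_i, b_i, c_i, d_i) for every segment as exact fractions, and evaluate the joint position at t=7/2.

  seg 0: a=3 b=-2105/172 c=0 d=901/172
  seg 1: a=-4 b=299/86 c=2703/172 d=-1925/172
  seg 2: a=4 b=229/172 c=-768/43 d=1467/172
  seg 3: a=-4 b=-757/86 c=1329/172 d=-443/344
S(7/2) = -18247/2752

Δ: Δ0=-7, Δ1=8, Δ2=-8, Δ3=3/2
row 1: diag=4, rhs=90; c'=1/4, d'=45/2
row 2: denom=4−1·1/4=15/4; d'=(-96−1·45/2)/(15/4)=-158/5
row 3: denom=6−1·4/15=86/15; d'=(57−1·-158/5)/(86/15)=1329/86
back: M3=1329/86
back: M2=-158/5−4/15·1329/86=-1536/43
back: M1=45/2−1/4·-1536/43=2703/86
M: M0=0, M1=2703/86, M2=-1536/43, M3=1329/86, M4=0
seg 0: a=3, c=M0/2=0, d=(M1−M0)/(6·1)=901/172, b=Δ0−h0·(2M0+M1)/6=-2105/172
seg 1: a=-4, c=M1/2=2703/172, d=(M2−M1)/(6·1)=-1925/172, b=Δ1−h1·(2M1+M2)/6=299/86
seg 2: a=4, c=M2/2=-768/43, d=(M3−M2)/(6·1)=1467/172, b=Δ2−h2·(2M2+M3)/6=229/172
seg 3: a=-4, c=M3/2=1329/172, d=(M4−M3)/(6·2)=-443/344, b=Δ3−h3·(2M3+M4)/6=-757/86
t_q=7/2 → seg 3, τ=1/2; S=-4+-757/86·τ+1329/172·τ²+-443/344·τ³=-18247/2752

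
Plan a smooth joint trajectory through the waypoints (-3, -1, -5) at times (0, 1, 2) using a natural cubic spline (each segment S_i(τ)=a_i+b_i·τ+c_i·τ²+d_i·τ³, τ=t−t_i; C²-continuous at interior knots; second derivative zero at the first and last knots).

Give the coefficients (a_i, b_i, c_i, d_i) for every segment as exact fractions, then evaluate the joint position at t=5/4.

  seg 0: a=-3 b=7/2 c=0 d=-3/2
  seg 1: a=-1 b=-1 c=-9/2 d=3/2
S(5/4) = -193/128

Δ: Δ0=2, Δ1=-4
row 1: diag=4, rhs=-36; c'=1/4, d'=-9
back: M1=-9
M: M0=0, M1=-9, M2=0
seg 0: a=-3, c=M0/2=0, d=(M1−M0)/(6·1)=-3/2, b=Δ0−h0·(2M0+M1)/6=7/2
seg 1: a=-1, c=M1/2=-9/2, d=(M2−M1)/(6·1)=3/2, b=Δ1−h1·(2M1+M2)/6=-1
t_q=5/4 → seg 1, τ=1/4; S=-1+-1·τ+-9/2·τ²+3/2·τ³=-193/128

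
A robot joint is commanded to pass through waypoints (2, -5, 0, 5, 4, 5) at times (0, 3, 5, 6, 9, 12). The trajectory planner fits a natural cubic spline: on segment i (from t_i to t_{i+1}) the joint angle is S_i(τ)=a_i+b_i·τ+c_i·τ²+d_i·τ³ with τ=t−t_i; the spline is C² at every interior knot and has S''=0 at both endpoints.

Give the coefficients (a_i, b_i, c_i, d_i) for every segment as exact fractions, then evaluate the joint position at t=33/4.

  seg 0: a=2 b=-2797/792 c=0 d=949/7128
  seg 1: a=-5 b=25/396 c=949/792 d=1/99
  seg 2: a=0 b=219/44 c=997/792 d=-89/72
  seg 3: a=5 b=2999/792 c=-485/198 d=2557/7128
  seg 4: a=4 b=-485/396 c=617/792 d=-617/7128
S(33/4) = 29317/5632

Δ: Δ0=-7/3, Δ1=5/2, Δ2=5, Δ3=-1/3, Δ4=1/3
row 1: diag=10, rhs=29; c'=1/5, d'=29/10
row 2: denom=6−2·1/5=28/5; d'=(15−2·29/10)/(28/5)=23/14
row 3: denom=8−1·5/28=219/28; d'=(-32−1·23/14)/(219/28)=-314/73
row 4: denom=12−3·28/73=792/73; d'=(4−3·-314/73)/(792/73)=617/396
back: M4=617/396
back: M3=-314/73−28/73·617/396=-485/99
back: M2=23/14−5/28·-485/99=997/396
back: M1=29/10−1/5·997/396=949/396
M: M0=0, M1=949/396, M2=997/396, M3=-485/99, M4=617/396, M5=0
seg 0: a=2, c=M0/2=0, d=(M1−M0)/(6·3)=949/7128, b=Δ0−h0·(2M0+M1)/6=-2797/792
seg 1: a=-5, c=M1/2=949/792, d=(M2−M1)/(6·2)=1/99, b=Δ1−h1·(2M1+M2)/6=25/396
seg 2: a=0, c=M2/2=997/792, d=(M3−M2)/(6·1)=-89/72, b=Δ2−h2·(2M2+M3)/6=219/44
seg 3: a=5, c=M3/2=-485/198, d=(M4−M3)/(6·3)=2557/7128, b=Δ3−h3·(2M3+M4)/6=2999/792
seg 4: a=4, c=M4/2=617/792, d=(M5−M4)/(6·3)=-617/7128, b=Δ4−h4·(2M4+M5)/6=-485/396
t_q=33/4 → seg 3, τ=9/4; S=5+2999/792·τ+-485/198·τ²+2557/7128·τ³=29317/5632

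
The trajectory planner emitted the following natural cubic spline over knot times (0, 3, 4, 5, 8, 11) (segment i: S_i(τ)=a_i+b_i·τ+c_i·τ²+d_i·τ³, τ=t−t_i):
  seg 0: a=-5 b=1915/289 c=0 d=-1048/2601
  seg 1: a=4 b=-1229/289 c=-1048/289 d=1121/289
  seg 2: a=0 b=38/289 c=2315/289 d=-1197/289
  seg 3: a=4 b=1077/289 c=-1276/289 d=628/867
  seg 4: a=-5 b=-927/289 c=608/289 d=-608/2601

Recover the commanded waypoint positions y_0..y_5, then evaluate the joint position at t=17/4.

y_0 = S_0(0) = a_0 = -5
y_1 = S_1(0) = a_1 = 4
y_2 = S_2(0) = a_2 = 0
y_3 = S_3(0) = a_3 = 4
y_4 = S_4(0) = a_4 = -5
y_5 = S_4(3) = -2
t_q=17/4 is in segment 2 (τ=1/4); S_2(τ)=8671/18496

y_0=-5 y_1=4 y_2=0 y_3=4 y_4=-5 y_5=-2
S(17/4) = 8671/18496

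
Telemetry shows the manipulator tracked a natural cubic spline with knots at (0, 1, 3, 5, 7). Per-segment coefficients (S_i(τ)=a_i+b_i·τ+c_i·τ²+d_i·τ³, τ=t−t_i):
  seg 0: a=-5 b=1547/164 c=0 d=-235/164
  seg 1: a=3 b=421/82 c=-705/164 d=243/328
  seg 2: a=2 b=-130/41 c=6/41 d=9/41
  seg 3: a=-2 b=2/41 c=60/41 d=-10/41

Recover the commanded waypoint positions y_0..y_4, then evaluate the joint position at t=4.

y_0=-5 y_1=3 y_2=2 y_3=-2 y_4=2
S(4) = -33/41

y_0 = S_0(0) = a_0 = -5
y_1 = S_1(0) = a_1 = 3
y_2 = S_2(0) = a_2 = 2
y_3 = S_3(0) = a_3 = -2
y_4 = S_3(2) = 2
t_q=4 is in segment 2 (τ=1); S_2(τ)=-33/41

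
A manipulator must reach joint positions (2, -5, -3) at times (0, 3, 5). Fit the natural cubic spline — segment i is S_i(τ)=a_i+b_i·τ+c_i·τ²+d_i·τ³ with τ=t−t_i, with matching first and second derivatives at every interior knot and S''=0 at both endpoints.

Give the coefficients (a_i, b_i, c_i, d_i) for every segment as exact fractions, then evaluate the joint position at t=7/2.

  seg 0: a=2 b=-10/3 c=0 d=1/9
  seg 1: a=-5 b=-1/3 c=1 d=-1/6
S(7/2) = -79/16

Δ: Δ0=-7/3, Δ1=1
row 1: diag=10, rhs=20; c'=1/5, d'=2
back: M1=2
M: M0=0, M1=2, M2=0
seg 0: a=2, c=M0/2=0, d=(M1−M0)/(6·3)=1/9, b=Δ0−h0·(2M0+M1)/6=-10/3
seg 1: a=-5, c=M1/2=1, d=(M2−M1)/(6·2)=-1/6, b=Δ1−h1·(2M1+M2)/6=-1/3
t_q=7/2 → seg 1, τ=1/2; S=-5+-1/3·τ+1·τ²+-1/6·τ³=-79/16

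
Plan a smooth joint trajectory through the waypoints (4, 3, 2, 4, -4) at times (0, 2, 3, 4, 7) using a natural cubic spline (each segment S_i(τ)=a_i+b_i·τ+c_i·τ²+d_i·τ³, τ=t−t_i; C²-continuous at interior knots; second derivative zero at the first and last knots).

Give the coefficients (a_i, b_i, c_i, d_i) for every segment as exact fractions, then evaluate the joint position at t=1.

Δ: Δ0=-1/2, Δ1=-1, Δ2=2, Δ3=-8/3
row 1: diag=6, rhs=-3; c'=1/6, d'=-1/2
row 2: denom=4−1·1/6=23/6; d'=(18−1·-1/2)/(23/6)=111/23
row 3: denom=8−1·6/23=178/23; d'=(-28−1·111/23)/(178/23)=-755/178
back: M3=-755/178
back: M2=111/23−6/23·-755/178=528/89
back: M1=-1/2−1/6·528/89=-265/178
M: M0=0, M1=-265/178, M2=528/89, M3=-755/178, M4=0
seg 0: a=4, c=M0/2=0, d=(M1−M0)/(6·2)=-265/2136, b=Δ0−h0·(2M0+M1)/6=-1/267
seg 1: a=3, c=M1/2=-265/356, d=(M2−M1)/(6·1)=1321/1068, b=Δ1−h1·(2M1+M2)/6=-797/534
seg 2: a=2, c=M2/2=264/89, d=(M3−M2)/(6·1)=-1811/1068, b=Δ2−h2·(2M2+M3)/6=779/1068
seg 3: a=4, c=M3/2=-755/356, d=(M4−M3)/(6·3)=755/3204, b=Δ3−h3·(2M3+M4)/6=841/534
t_q=1 → seg 0, τ=1; S=4+-1/267·τ+0·τ²+-265/2136·τ³=2757/712

  seg 0: a=4 b=-1/267 c=0 d=-265/2136
  seg 1: a=3 b=-797/534 c=-265/356 d=1321/1068
  seg 2: a=2 b=779/1068 c=264/89 d=-1811/1068
  seg 3: a=4 b=841/534 c=-755/356 d=755/3204
S(1) = 2757/712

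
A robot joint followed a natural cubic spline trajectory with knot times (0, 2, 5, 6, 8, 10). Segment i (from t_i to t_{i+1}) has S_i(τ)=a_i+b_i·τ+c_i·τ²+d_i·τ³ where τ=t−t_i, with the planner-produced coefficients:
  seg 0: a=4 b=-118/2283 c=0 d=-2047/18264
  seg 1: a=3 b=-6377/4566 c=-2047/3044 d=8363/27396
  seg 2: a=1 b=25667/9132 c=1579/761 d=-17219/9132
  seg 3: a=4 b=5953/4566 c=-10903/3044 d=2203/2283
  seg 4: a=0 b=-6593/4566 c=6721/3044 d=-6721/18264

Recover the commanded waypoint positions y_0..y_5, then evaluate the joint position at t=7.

y_0 = S_0(0) = a_0 = 4
y_1 = S_1(0) = a_1 = 3
y_2 = S_2(0) = a_2 = 1
y_3 = S_3(0) = a_3 = 4
y_4 = S_4(0) = a_4 = 0
y_5 = S_4(2) = 3
t_q=7 is in segment 3 (τ=1); S_3(τ)=8179/3044

y_0=4 y_1=3 y_2=1 y_3=4 y_4=0 y_5=3
S(7) = 8179/3044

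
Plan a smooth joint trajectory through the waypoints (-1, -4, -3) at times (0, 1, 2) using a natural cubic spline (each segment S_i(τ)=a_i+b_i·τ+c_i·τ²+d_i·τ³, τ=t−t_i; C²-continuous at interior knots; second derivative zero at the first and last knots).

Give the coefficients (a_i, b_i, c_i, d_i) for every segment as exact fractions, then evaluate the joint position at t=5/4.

Δ: Δ0=-3, Δ1=1
row 1: diag=4, rhs=24; c'=1/4, d'=6
back: M1=6
M: M0=0, M1=6, M2=0
seg 0: a=-1, c=M0/2=0, d=(M1−M0)/(6·1)=1, b=Δ0−h0·(2M0+M1)/6=-4
seg 1: a=-4, c=M1/2=3, d=(M2−M1)/(6·1)=-1, b=Δ1−h1·(2M1+M2)/6=-1
t_q=5/4 → seg 1, τ=1/4; S=-4+-1·τ+3·τ²+-1·τ³=-261/64

  seg 0: a=-1 b=-4 c=0 d=1
  seg 1: a=-4 b=-1 c=3 d=-1
S(5/4) = -261/64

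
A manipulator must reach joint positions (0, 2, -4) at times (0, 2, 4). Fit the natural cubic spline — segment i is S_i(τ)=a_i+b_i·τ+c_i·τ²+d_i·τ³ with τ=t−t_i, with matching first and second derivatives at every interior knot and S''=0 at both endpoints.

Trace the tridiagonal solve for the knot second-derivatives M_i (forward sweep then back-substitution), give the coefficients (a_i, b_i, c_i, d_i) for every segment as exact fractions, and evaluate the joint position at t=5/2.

  seg 0: a=0 b=2 c=0 d=-1/4
  seg 1: a=2 b=-1 c=-3/2 d=1/4
S(5/2) = 37/32

Δ: Δ0=1, Δ1=-3
row 1: diag=8, rhs=-24; c'=1/4, d'=-3
back: M1=-3
M: M0=0, M1=-3, M2=0
seg 0: a=0, c=M0/2=0, d=(M1−M0)/(6·2)=-1/4, b=Δ0−h0·(2M0+M1)/6=2
seg 1: a=2, c=M1/2=-3/2, d=(M2−M1)/(6·2)=1/4, b=Δ1−h1·(2M1+M2)/6=-1
t_q=5/2 → seg 1, τ=1/2; S=2+-1·τ+-3/2·τ²+1/4·τ³=37/32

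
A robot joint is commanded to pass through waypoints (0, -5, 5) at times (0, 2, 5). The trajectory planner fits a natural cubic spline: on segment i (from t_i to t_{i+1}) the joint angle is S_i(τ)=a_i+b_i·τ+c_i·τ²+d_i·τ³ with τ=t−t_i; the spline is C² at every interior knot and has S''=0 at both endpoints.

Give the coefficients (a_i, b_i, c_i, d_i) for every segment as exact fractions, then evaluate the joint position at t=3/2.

  seg 0: a=0 b=-11/3 c=0 d=7/24
  seg 1: a=-5 b=-1/6 c=7/4 d=-7/36
S(3/2) = -289/64

Δ: Δ0=-5/2, Δ1=10/3
row 1: diag=10, rhs=35; c'=3/10, d'=7/2
back: M1=7/2
M: M0=0, M1=7/2, M2=0
seg 0: a=0, c=M0/2=0, d=(M1−M0)/(6·2)=7/24, b=Δ0−h0·(2M0+M1)/6=-11/3
seg 1: a=-5, c=M1/2=7/4, d=(M2−M1)/(6·3)=-7/36, b=Δ1−h1·(2M1+M2)/6=-1/6
t_q=3/2 → seg 0, τ=3/2; S=0+-11/3·τ+0·τ²+7/24·τ³=-289/64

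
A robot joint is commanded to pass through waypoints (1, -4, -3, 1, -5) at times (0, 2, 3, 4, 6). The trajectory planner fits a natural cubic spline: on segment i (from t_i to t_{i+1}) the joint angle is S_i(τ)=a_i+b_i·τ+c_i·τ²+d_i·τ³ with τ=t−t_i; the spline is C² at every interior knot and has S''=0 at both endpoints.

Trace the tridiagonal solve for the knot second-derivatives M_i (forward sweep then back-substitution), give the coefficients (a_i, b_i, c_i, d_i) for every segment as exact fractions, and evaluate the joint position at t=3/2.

Δ: Δ0=-5/2, Δ1=1, Δ2=4, Δ3=-3
row 1: diag=6, rhs=21; c'=1/6, d'=7/2
row 2: denom=4−1·1/6=23/6; d'=(18−1·7/2)/(23/6)=87/23
row 3: denom=6−1·6/23=132/23; d'=(-42−1·87/23)/(132/23)=-351/44
back: M3=-351/44
back: M2=87/23−6/23·-351/44=129/22
back: M1=7/2−1/6·129/22=111/44
M: M0=0, M1=111/44, M2=129/22, M3=-351/44, M4=0
seg 0: a=1, c=M0/2=0, d=(M1−M0)/(6·2)=37/176, b=Δ0−h0·(2M0+M1)/6=-147/44
seg 1: a=-4, c=M1/2=111/88, d=(M2−M1)/(6·1)=49/88, b=Δ1−h1·(2M1+M2)/6=-9/11
seg 2: a=-3, c=M2/2=129/44, d=(M3−M2)/(6·1)=-203/88, b=Δ2−h2·(2M2+M3)/6=27/8
seg 3: a=1, c=M3/2=-351/88, d=(M4−M3)/(6·2)=117/176, b=Δ3−h3·(2M3+M4)/6=51/22
t_q=3/2 → seg 0, τ=3/2; S=1+-147/44·τ+0·τ²+37/176·τ³=-4649/1408

  seg 0: a=1 b=-147/44 c=0 d=37/176
  seg 1: a=-4 b=-9/11 c=111/88 d=49/88
  seg 2: a=-3 b=27/8 c=129/44 d=-203/88
  seg 3: a=1 b=51/22 c=-351/88 d=117/176
S(3/2) = -4649/1408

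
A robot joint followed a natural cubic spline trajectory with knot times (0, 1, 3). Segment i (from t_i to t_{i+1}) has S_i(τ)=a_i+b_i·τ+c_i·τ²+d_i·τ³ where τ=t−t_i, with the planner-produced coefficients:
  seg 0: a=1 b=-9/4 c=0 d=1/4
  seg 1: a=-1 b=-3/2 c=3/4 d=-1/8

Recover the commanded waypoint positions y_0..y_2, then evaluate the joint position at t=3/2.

y_0 = S_0(0) = a_0 = 1
y_1 = S_1(0) = a_1 = -1
y_2 = S_1(2) = -2
t_q=3/2 is in segment 1 (τ=1/2); S_1(τ)=-101/64

y_0=1 y_1=-1 y_2=-2
S(3/2) = -101/64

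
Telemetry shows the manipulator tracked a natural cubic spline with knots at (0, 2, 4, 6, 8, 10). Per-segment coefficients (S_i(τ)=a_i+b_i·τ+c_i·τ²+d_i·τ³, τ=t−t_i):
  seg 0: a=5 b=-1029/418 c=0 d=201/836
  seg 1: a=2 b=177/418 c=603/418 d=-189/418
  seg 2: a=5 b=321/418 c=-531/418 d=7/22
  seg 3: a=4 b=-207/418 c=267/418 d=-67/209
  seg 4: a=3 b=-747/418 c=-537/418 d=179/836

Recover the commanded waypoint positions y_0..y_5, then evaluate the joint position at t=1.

y_0 = S_0(0) = a_0 = 5
y_1 = S_1(0) = a_1 = 2
y_2 = S_2(0) = a_2 = 5
y_3 = S_3(0) = a_3 = 4
y_4 = S_4(0) = a_4 = 3
y_5 = S_4(2) = -4
t_q=1 is in segment 0 (τ=1); S_0(τ)=2323/836

y_0=5 y_1=2 y_2=5 y_3=4 y_4=3 y_5=-4
S(1) = 2323/836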